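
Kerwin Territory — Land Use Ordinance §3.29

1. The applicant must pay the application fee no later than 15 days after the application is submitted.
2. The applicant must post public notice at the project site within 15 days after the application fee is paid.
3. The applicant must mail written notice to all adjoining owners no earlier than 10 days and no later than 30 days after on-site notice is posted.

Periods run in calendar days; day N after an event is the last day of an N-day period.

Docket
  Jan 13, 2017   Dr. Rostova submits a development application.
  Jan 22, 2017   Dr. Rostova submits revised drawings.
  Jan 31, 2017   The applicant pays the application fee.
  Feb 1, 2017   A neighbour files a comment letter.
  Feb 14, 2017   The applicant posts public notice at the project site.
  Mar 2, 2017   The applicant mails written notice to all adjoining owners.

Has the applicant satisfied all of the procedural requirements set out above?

Step 1: 15 days after Jan 13, 2017 (when the application is submitted) is Jan 28, 2017; Jan 31, 2017 misses that deadline by 3 days.

No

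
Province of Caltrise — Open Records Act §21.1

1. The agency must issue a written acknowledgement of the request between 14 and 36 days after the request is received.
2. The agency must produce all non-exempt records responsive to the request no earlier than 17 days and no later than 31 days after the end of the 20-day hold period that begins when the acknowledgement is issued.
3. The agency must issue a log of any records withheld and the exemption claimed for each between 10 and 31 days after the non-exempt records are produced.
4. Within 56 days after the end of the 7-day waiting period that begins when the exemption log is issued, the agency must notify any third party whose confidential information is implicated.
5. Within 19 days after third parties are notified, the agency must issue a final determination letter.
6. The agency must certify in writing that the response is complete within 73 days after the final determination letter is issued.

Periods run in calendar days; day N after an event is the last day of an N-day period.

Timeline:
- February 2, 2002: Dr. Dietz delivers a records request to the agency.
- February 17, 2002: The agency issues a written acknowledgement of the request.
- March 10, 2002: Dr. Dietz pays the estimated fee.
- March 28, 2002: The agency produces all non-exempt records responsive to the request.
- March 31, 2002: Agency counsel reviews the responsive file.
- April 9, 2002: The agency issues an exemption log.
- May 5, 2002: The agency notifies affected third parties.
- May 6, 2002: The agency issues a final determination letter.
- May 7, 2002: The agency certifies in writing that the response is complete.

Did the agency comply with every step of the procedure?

Yes

Step 1 — 14 and 36 days from February 2, 2002 (when the request is received) are February 16, 2002 and March 10, 2002 respectively; done February 17, 2002, which is between those dates.
Step 2 — 17 and 31 days from March 9, 2002 (end of the 20-day hold period, which began when the acknowledgement is issued on February 17, 2002) are March 26, 2002 and April 9, 2002 respectively; done March 28, 2002 — within the window.
Step 3 — 10 and 31 days from March 28, 2002 (when the non-exempt records are produced) are April 7, 2002 and April 28, 2002 respectively; done April 9, 2002, which is between those dates.
Step 4 — counting 56 days from April 16, 2002 (end of the 7-day waiting period, which began when the exemption log is issued on April 9, 2002) gives a deadline of June 11, 2002; May 5, 2002 is within that limit.
Step 5 — counting 19 days from May 5, 2002 (when third parties are notified) gives a deadline of May 24, 2002; done May 6, 2002 — timely.
Step 6 — counting 73 days from May 6, 2002 (when the final determination letter is issued) gives a deadline of July 18, 2002; May 7, 2002 is within that limit.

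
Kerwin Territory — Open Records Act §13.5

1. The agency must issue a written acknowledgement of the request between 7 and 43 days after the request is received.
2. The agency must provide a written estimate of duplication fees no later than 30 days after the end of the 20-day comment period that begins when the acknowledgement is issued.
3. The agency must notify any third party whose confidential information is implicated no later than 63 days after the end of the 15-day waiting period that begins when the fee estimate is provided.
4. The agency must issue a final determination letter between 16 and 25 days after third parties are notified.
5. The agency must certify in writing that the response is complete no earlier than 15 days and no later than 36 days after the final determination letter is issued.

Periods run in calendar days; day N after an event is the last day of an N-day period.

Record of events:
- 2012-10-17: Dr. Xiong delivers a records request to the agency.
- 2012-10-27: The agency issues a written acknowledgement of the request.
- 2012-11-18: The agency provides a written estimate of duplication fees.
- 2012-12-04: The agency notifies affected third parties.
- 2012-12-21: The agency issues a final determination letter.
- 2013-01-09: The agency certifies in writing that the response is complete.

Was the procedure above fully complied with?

Yes

(1) the permitted window runs from 2012-10-17 + 7 = 2012-10-24 to 2012-10-17 + 43 = 2012-11-29; done 2012-10-27, which is between those dates.
(2) due by 2012-11-16 + 30 days = 2012-12-16; completed 2012-11-18, before the deadline.
(3) due by 2012-12-03 + 63 days = 2013-02-04; 2012-12-04 is within that limit.
(4) the permitted window runs from 2012-12-04 + 16 = 2012-12-20 to 2012-12-04 + 25 = 2012-12-29; 2012-12-21 falls inside that range.
(5) the permitted window runs from 2012-12-21 + 15 = 2013-01-05 to 2012-12-21 + 36 = 2013-01-26; done 2013-01-09, which is between those dates.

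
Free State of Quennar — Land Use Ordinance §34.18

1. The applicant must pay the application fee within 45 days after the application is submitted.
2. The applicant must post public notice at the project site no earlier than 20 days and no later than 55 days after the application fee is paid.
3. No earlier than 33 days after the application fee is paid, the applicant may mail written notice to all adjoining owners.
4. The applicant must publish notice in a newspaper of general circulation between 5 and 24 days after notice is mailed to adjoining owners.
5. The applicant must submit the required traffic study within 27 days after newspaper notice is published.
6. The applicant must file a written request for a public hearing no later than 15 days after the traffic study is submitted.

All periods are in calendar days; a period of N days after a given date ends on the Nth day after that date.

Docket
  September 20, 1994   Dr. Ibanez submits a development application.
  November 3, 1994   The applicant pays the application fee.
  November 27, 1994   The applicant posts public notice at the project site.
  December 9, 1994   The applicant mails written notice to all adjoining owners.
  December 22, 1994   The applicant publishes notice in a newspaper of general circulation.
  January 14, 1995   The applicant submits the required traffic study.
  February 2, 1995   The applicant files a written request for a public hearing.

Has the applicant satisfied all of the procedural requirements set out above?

Step 1 — counting 45 days from September 20, 1994 (when the application is submitted) gives a deadline of November 4, 1994; done November 3, 1994 — timely.
Step 2 — 20 and 55 days from November 3, 1994 (when the application fee is paid) are November 23, 1994 and December 28, 1994 respectively; November 27, 1994 falls inside that range.
Step 3 — must wait 33 days from November 3, 1994 (when the application fee is paid), so not before December 6, 1994; done December 9, 1994 — permitted.
Step 4 — 5 and 24 days from December 9, 1994 (when notice is mailed to adjoining owners) are December 14, 1994 and January 2, 1995 respectively; done December 22, 1994, which is between those dates.
Step 5 — counting 27 days from December 22, 1994 (when newspaper notice is published) gives a deadline of January 18, 1995; done January 14, 1995 — timely.
Step 6 — counting 15 days from January 14, 1995 (when the traffic study is submitted) gives a deadline of January 29, 1995; not done until February 2, 1995, 4 days after the deadline.
The analysis stops there.

No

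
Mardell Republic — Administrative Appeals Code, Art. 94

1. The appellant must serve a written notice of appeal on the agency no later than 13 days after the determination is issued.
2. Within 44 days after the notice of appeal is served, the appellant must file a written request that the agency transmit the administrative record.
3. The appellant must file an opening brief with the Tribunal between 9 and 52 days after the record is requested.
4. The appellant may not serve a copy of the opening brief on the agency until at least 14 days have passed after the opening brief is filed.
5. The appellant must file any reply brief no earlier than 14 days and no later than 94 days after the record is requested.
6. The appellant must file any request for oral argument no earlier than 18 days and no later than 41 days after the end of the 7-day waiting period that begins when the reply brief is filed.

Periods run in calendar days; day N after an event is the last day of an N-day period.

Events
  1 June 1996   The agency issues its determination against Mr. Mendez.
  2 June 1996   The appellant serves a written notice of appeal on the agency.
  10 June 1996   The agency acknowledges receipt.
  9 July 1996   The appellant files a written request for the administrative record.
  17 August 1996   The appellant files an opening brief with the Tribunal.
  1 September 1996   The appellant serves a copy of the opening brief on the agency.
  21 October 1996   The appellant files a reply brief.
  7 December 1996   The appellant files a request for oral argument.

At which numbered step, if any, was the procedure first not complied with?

Step 1 — counting 13 days from 1 June 1996 (when the determination is issued) gives a deadline of 14 June 1996; completed 2 June 1996, before the deadline.
Step 2 — counting 44 days from 2 June 1996 (when the notice of appeal is served) gives a deadline of 16 July 1996; done 9 July 1996 — timely.
Step 3 — 9 and 52 days from 9 July 1996 (when the record is requested) are 18 July 1996 and 30 August 1996 respectively; 17 August 1996 falls inside that range.
Step 4 — must wait 14 days from 17 August 1996 (when the opening brief is filed), so not before 31 August 1996; done 1 September 1996, after the minimum wait.
Step 5 — 14 and 94 days from 9 July 1996 (when the record is requested) are 23 July 1996 and 11 October 1996 respectively; 21 October 1996 is 10 days past the end of the window.

Step 5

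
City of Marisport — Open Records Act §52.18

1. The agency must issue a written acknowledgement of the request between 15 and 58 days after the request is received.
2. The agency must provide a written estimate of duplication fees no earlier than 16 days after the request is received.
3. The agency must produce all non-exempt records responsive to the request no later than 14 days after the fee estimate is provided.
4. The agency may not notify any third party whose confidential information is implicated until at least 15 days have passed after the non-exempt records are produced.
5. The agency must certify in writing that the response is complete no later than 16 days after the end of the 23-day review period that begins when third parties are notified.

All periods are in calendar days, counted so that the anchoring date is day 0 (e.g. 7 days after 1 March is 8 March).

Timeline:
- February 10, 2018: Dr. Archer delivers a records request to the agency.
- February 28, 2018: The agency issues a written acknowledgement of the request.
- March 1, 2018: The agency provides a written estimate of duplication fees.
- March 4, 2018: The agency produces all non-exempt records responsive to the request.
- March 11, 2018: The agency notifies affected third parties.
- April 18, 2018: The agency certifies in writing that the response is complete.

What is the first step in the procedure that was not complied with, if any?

Step 4

(1) the permitted window runs from February 10, 2018 + 15 = February 25, 2018 to February 10, 2018 + 58 = April 9, 2018; done February 28, 2018, which is between those dates.
(2) permitted from February 10, 2018 + 16 days = February 26, 2018 onward; March 1, 2018 is on or after that date.
(3) due by March 1, 2018 + 14 days = March 15, 2018; done March 4, 2018 — timely.
(4) permitted from March 4, 2018 + 15 days = March 19, 2018 onward; done March 11, 2018 — 8 days too early.
The analysis stops there.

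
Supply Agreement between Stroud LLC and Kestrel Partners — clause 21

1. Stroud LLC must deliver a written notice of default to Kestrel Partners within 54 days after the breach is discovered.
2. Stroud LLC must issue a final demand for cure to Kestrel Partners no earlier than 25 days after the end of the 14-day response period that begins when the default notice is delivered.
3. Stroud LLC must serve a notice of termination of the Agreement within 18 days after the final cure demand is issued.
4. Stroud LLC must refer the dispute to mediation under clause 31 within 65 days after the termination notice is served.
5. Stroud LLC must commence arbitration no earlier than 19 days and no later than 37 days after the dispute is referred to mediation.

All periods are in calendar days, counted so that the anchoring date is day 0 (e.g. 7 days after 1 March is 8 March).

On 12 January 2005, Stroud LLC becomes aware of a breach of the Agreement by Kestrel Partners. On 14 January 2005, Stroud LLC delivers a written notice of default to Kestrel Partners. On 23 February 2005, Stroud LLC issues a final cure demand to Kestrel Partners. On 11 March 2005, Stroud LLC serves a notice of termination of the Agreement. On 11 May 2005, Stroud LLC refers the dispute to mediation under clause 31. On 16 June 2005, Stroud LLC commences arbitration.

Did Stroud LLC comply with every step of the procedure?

Yes

(1) due by 12 January 2005 + 54 days = 7 March 2005; completed 14 January 2005, before the deadline.
(2) permitted from 28 January 2005 + 25 days = 22 February 2005 onward; done 23 February 2005 — permitted.
(3) due by 23 February 2005 + 18 days = 13 March 2005; done 11 March 2005 — timely.
(4) due by 11 March 2005 + 65 days = 15 May 2005; 11 May 2005 is within that limit.
(5) the permitted window runs from 11 May 2005 + 19 = 30 May 2005 to 11 May 2005 + 37 = 17 June 2005; done 16 June 2005, which is between those dates.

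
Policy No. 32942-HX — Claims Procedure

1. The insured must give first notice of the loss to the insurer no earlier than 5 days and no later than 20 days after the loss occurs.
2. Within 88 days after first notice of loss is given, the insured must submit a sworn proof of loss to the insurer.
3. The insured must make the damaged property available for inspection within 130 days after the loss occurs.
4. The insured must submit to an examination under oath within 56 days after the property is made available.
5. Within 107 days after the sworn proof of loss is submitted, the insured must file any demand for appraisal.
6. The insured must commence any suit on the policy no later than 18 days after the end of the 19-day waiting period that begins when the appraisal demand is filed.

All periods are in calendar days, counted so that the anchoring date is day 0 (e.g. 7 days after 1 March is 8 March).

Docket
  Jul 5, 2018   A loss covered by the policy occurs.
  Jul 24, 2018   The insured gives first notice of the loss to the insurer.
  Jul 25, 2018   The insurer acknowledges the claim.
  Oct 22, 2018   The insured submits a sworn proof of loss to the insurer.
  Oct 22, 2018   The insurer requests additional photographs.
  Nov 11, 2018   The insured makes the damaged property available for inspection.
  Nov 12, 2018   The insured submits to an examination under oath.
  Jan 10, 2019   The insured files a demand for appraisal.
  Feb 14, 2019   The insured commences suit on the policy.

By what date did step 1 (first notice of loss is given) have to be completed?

Step 1 runs from Jul 5, 2018, when the loss occurs. The window is 5–20 days after Jul 5, 2018; it closes on Jul 25, 2018.

Jul 25, 2018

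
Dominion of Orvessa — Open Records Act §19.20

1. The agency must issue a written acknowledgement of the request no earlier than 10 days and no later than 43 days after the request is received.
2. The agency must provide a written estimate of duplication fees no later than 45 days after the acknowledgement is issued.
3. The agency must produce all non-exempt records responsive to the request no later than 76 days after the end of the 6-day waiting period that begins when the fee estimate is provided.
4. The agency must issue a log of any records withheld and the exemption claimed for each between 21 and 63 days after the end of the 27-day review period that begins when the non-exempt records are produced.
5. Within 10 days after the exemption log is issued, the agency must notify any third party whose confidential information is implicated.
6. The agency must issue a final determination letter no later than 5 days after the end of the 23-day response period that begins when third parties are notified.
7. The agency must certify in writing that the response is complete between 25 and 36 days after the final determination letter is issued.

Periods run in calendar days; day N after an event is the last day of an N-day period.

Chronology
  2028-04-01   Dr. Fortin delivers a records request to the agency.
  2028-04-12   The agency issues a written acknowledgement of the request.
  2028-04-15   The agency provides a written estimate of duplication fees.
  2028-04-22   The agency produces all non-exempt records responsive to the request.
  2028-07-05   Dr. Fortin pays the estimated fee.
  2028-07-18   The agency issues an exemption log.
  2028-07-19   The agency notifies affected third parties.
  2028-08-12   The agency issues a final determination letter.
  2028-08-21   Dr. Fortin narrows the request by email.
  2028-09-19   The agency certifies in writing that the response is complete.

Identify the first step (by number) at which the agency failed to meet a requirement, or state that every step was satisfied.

Step 1 — 10 and 43 days from 2028-04-01 (when the request is received) are 2028-04-11 and 2028-05-14 respectively; done 2028-04-12 — within the window.
Step 2 — counting 45 days from 2028-04-12 (when the acknowledgement is issued) gives a deadline of 2028-05-27; done 2028-04-15 — timely.
Step 3 — counting 76 days from 2028-04-21 (end of the 6-day waiting period, which began when the fee estimate is provided on 2028-04-15) gives a deadline of 2028-07-06; completed 2028-04-22, before the deadline.
Step 4 — 21 and 63 days from 2028-05-19 (end of the 27-day review period, which began when the non-exempt records are produced on 2028-04-22) are 2028-06-09 and 2028-07-21 respectively; 2028-07-18 falls inside that range.
Step 5 — counting 10 days from 2028-07-18 (when the exemption log is issued) gives a deadline of 2028-07-28; 2028-07-19 is within that limit.
Step 6 — counting 5 days from 2028-08-11 (end of the 23-day response period, which began when third parties are notified on 2028-07-19) gives a deadline of 2028-08-16; done 2028-08-12 — timely.
Step 7 — 25 and 36 days from 2028-08-12 (when the final determination letter is issued) are 2028-09-06 and 2028-09-17 respectively; done 2028-09-19 — 2 days after the window closed.

Step 7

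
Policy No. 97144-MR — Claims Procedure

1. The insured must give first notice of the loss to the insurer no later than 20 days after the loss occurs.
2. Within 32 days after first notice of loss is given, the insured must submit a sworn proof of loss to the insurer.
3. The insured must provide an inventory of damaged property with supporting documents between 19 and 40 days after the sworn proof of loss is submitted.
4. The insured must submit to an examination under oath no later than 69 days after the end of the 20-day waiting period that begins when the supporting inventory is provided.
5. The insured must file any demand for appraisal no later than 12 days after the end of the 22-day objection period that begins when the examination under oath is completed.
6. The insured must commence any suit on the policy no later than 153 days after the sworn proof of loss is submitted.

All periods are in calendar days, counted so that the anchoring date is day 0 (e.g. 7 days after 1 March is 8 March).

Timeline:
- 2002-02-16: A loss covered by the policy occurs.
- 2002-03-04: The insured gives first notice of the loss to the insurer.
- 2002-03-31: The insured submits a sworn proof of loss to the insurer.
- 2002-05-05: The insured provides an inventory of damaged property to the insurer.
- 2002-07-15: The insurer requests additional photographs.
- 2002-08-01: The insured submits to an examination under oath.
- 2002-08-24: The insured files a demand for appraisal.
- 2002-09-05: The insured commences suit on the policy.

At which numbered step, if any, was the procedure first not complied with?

Step 6

(1) due by 2002-02-16 + 20 days = 2002-03-08; done 2002-03-04 — timely.
(2) due by 2002-03-04 + 32 days = 2002-04-05; completed 2002-03-31, before the deadline.
(3) the permitted window runs from 2002-03-31 + 19 = 2002-04-19 to 2002-03-31 + 40 = 2002-05-10; done 2002-05-05, which is between those dates.
(4) due by 2002-05-25 + 69 days = 2002-08-02; 2002-08-01 is within that limit.
(5) due by 2002-08-23 + 12 days = 2002-09-04; done 2002-08-24 — timely.
(6) due by 2002-03-31 + 153 days = 2002-08-31; not done until 2002-09-05, 5 days after the deadline.
The procedure was therefore not followed at step 6.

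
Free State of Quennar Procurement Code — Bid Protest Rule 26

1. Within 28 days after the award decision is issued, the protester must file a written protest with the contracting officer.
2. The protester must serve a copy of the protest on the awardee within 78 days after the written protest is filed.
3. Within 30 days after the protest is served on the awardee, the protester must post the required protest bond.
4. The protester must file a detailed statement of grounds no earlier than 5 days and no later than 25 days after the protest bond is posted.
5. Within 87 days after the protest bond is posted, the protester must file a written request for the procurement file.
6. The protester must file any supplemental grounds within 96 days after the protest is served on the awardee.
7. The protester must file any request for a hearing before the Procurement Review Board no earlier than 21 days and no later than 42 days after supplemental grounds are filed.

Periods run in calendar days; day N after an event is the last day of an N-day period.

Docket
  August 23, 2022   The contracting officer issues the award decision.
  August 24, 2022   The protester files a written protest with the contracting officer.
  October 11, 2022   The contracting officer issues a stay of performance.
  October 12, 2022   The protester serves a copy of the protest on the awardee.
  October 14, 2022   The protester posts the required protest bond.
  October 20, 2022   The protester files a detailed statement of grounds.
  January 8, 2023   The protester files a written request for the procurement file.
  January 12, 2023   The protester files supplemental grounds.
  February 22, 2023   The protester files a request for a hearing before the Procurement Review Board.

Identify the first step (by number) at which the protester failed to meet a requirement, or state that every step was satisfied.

(1) due by August 23, 2022 + 28 days = September 20, 2022; completed August 24, 2022, before the deadline.
(2) due by August 24, 2022 + 78 days = November 10, 2022; completed October 12, 2022, before the deadline.
(3) due by October 12, 2022 + 30 days = November 11, 2022; completed October 14, 2022, before the deadline.
(4) the permitted window runs from October 14, 2022 + 5 = October 19, 2022 to October 14, 2022 + 25 = November 8, 2022; done October 20, 2022, which is between those dates.
(5) due by October 14, 2022 + 87 days = January 9, 2023; completed January 8, 2023, before the deadline.
(6) due by October 12, 2022 + 96 days = January 16, 2023; completed January 12, 2023, before the deadline.
(7) the permitted window runs from January 12, 2023 + 21 = February 2, 2023 to January 12, 2023 + 42 = February 23, 2023; February 22, 2023 falls inside that range.

None — every step was satisfied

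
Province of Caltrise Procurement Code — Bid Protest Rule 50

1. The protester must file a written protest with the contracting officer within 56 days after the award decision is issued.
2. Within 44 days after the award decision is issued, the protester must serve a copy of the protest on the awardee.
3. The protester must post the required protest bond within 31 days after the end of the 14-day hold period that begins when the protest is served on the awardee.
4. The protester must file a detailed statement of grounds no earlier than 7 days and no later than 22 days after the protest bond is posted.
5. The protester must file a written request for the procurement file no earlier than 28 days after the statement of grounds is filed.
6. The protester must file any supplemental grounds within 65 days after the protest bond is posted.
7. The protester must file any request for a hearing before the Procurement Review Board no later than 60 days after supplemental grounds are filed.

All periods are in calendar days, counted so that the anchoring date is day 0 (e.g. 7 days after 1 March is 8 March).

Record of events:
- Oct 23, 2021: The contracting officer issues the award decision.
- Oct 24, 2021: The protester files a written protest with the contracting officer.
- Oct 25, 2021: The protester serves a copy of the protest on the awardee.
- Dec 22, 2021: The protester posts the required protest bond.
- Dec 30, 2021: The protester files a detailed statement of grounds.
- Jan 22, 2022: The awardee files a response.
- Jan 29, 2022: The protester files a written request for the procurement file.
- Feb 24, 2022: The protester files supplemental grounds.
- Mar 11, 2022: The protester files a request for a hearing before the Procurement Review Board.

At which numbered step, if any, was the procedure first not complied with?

Step 3

(1) due by Oct 23, 2021 + 56 days = Dec 18, 2021; Oct 24, 2021 is within that limit.
(2) due by Oct 23, 2021 + 44 days = Dec 6, 2021; completed Oct 25, 2021, before the deadline.
(3) due by Nov 8, 2021 + 31 days = Dec 9, 2021; not done until Dec 22, 2021, 13 days after the deadline.
The procedure was therefore not followed at step 3.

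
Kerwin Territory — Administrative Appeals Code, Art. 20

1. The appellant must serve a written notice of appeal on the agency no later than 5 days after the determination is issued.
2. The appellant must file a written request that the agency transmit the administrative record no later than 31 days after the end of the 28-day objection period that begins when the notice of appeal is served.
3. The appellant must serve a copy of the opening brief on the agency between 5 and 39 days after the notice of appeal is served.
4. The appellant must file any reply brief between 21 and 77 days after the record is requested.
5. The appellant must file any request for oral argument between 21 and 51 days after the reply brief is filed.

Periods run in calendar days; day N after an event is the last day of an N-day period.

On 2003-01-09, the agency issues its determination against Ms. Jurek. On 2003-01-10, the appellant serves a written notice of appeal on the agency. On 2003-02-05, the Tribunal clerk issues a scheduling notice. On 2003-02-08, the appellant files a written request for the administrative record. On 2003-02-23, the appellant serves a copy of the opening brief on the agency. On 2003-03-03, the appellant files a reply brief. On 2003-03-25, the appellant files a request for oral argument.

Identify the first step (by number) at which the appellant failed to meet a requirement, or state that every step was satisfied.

Step 1: 5 days after 2003-01-09 (when the determination is issued) is 2003-01-14; done 2003-01-10 — timely.
Step 2: 31 days after 2003-02-07 (end of the 28-day objection period, which began when the notice of appeal is served on 2003-01-10) is 2003-03-10; completed 2003-02-08, before the deadline.
Step 3: the window is 5–39 days after 2003-01-10 (when the notice of appeal is served), so 2003-01-15 through 2003-02-18; 2003-02-23 is 5 days past the end of the window.
That is the first point of non-compliance.

Step 3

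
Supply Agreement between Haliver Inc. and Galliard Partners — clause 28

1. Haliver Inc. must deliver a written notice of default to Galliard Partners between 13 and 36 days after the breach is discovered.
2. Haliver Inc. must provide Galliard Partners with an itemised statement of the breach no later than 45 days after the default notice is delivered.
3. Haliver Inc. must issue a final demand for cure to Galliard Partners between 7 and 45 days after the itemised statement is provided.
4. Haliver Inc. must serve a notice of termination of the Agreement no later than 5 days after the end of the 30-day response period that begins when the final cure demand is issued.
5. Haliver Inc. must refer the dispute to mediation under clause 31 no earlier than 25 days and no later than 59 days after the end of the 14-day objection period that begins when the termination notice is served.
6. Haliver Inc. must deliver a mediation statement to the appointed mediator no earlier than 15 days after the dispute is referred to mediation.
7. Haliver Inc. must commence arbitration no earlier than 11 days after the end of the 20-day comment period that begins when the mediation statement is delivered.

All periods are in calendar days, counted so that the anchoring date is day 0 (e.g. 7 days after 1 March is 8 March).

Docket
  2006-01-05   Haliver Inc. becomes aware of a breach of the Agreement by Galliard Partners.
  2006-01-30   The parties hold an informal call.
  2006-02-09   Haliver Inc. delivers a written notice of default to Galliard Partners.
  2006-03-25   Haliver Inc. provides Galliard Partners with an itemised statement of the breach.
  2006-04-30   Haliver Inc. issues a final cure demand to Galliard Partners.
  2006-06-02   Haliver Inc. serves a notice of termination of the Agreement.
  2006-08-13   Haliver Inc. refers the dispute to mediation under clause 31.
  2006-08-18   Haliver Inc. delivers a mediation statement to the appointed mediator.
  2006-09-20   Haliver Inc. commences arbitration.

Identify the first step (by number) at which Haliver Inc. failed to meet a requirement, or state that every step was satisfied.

Step 6

Step 1 — 13 and 36 days from 2006-01-05 (when the breach is discovered) are 2006-01-18 and 2006-02-10 respectively; done 2006-02-09 — within the window.
Step 2 — counting 45 days from 2006-02-09 (when the default notice is delivered) gives a deadline of 2006-03-26; completed 2006-03-25, before the deadline.
Step 3 — 7 and 45 days from 2006-03-25 (when the itemised statement is provided) are 2006-04-01 and 2006-05-09 respectively; done 2006-04-30, which is between those dates.
Step 4 — counting 5 days from 2006-05-30 (end of the 30-day response period, which began when the final cure demand is issued on 2006-04-30) gives a deadline of 2006-06-04; done 2006-06-02 — timely.
Step 5 — 25 and 59 days from 2006-06-16 (end of the 14-day objection period, which began when the termination notice is served on 2006-06-02) are 2006-07-11 and 2006-08-14 respectively; done 2006-08-13, which is between those dates.
Step 6 — must wait 15 days from 2006-08-13 (when the dispute is referred to mediation), so not before 2006-08-28; 2006-08-18 is 10 days before the earliest permitted date.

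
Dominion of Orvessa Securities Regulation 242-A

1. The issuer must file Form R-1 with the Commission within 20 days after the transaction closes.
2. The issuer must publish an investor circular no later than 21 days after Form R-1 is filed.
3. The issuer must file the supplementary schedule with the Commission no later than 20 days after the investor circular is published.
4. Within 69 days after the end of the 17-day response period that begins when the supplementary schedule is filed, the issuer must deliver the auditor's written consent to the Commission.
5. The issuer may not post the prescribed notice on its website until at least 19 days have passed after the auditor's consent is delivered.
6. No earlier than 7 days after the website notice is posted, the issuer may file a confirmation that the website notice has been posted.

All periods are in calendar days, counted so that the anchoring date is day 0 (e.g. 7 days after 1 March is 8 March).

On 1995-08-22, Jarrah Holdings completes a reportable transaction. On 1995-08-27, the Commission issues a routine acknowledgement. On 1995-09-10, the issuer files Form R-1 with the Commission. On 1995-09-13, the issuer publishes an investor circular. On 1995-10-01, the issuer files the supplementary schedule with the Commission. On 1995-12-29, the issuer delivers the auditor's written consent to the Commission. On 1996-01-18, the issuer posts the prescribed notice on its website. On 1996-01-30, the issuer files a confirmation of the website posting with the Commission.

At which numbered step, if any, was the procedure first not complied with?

Step 4

Step 1 — counting 20 days from 1995-08-22 (when the transaction closes) gives a deadline of 1995-09-11; completed 1995-09-10, before the deadline.
Step 2 — counting 21 days from 1995-09-10 (when Form R-1 is filed) gives a deadline of 1995-10-01; completed 1995-09-13, before the deadline.
Step 3 — counting 20 days from 1995-09-13 (when the investor circular is published) gives a deadline of 1995-10-03; 1995-10-01 is within that limit.
Step 4 — counting 69 days from 1995-10-18 (end of the 17-day response period, which began when the supplementary schedule is filed on 1995-10-01) gives a deadline of 1995-12-26; 1995-12-29 misses that deadline by 3 days.
No need to go further; step 4 was not satisfied.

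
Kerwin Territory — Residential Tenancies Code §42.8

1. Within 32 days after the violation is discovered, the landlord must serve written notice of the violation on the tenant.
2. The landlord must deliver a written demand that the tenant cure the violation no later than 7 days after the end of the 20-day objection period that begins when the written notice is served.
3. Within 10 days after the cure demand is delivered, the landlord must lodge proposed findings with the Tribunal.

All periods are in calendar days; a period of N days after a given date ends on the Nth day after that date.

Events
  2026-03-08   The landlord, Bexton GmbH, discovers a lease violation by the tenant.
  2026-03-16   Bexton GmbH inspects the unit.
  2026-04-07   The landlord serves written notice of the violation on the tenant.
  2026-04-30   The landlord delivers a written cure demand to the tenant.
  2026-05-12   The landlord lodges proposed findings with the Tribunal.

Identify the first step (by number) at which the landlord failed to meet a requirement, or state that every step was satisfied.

Step 1 — counting 32 days from 2026-03-08 (when the violation is discovered) gives a deadline of 2026-04-09; 2026-04-07 is within that limit.
Step 2 — counting 7 days from 2026-04-27 (end of the 20-day objection period, which began when the written notice is served on 2026-04-07) gives a deadline of 2026-05-04; completed 2026-04-30, before the deadline.
Step 3 — counting 10 days from 2026-04-30 (when the cure demand is delivered) gives a deadline of 2026-05-10; done 2026-05-12 — 2 days late.
The analysis stops there.

Step 3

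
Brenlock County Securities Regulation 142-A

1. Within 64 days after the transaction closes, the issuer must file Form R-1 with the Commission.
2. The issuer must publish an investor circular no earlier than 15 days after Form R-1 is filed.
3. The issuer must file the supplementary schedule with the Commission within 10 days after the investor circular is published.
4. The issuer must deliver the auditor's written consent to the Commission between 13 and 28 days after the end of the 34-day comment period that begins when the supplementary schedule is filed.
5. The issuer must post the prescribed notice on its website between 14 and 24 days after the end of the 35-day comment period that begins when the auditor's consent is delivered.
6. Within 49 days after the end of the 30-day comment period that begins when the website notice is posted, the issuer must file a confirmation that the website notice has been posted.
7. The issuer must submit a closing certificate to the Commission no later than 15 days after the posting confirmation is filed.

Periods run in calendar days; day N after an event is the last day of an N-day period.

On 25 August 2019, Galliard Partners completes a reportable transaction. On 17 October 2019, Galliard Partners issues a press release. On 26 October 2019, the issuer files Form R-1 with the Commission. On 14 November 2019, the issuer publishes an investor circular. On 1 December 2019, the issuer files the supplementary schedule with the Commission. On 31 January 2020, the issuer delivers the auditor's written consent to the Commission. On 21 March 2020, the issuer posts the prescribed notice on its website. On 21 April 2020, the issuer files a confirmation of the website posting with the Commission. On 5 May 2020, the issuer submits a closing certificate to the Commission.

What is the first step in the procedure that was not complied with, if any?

Step 3

(1) due by 25 August 2019 + 64 days = 28 October 2019; 26 October 2019 is within that limit.
(2) permitted from 26 October 2019 + 15 days = 10 November 2019 onward; done 14 November 2019, after the minimum wait.
(3) due by 14 November 2019 + 10 days = 24 November 2019; 1 December 2019 misses that deadline by 7 days.
No need to go further; step 3 was not satisfied.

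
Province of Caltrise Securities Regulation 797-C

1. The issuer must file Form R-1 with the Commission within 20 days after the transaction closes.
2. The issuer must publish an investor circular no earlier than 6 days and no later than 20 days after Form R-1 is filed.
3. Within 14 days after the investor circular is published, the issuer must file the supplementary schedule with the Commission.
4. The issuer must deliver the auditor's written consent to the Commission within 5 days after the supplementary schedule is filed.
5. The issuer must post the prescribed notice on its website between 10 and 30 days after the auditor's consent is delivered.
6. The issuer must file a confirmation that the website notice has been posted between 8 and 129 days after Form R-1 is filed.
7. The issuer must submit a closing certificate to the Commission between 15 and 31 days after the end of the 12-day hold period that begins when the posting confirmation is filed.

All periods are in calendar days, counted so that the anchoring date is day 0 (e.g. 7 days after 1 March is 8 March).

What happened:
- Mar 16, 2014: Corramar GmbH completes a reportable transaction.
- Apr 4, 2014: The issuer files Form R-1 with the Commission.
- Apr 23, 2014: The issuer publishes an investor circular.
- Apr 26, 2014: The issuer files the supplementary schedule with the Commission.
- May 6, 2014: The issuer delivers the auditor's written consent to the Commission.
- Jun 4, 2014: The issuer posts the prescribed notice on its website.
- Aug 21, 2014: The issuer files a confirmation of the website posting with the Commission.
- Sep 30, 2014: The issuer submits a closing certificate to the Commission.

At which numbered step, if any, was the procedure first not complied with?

(1) due by Mar 16, 2014 + 20 days = Apr 5, 2014; Apr 4, 2014 is within that limit.
(2) the permitted window runs from Apr 4, 2014 + 6 = Apr 10, 2014 to Apr 4, 2014 + 20 = Apr 24, 2014; done Apr 23, 2014, which is between those dates.
(3) due by Apr 23, 2014 + 14 days = May 7, 2014; done Apr 26, 2014 — timely.
(4) due by Apr 26, 2014 + 5 days = May 1, 2014; done May 6, 2014 — 5 days late.
No need to go further; step 4 was not satisfied.

Step 4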